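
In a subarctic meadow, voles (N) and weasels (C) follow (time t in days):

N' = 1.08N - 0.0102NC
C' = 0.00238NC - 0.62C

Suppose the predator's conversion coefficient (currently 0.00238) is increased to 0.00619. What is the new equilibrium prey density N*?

N* ≈ 100

At the interior fixed point, setting dC/dt = 0 with C > 0 fixes N* = (predator death rate)/(NC coefficient) — independent of the other coefficients.
With the change, N* = 0.62/0.00619 = 100; it falls from 261.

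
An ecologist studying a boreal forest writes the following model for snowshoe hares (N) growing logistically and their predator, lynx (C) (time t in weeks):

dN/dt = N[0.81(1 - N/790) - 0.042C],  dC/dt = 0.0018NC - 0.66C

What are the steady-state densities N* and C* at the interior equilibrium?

From dC/dt = 0 with C > 0: 0.0018N* = 0.66, so N* = 367.
Substitute into dN/dt = 0: 0.81(1 - 367/790) = 0.042C*.
The bracket is 0.536, giving C* = 0.434/0.042 = 10.3.

N* ≈ 367, C* ≈ 10.3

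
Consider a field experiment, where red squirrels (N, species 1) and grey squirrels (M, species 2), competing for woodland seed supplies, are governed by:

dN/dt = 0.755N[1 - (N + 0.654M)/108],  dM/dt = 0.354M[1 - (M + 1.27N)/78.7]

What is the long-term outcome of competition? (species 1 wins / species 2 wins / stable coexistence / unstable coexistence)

species 1 excludes species 2

Compare the nullcline intercepts: K1/α12 = 108/0.654 = 165 > K2 = 78.7; K2/α21 = 78.7/1.27 = 62 < K1 = 108.
Since the inequalities point opposite ways, species 1 can invade but species 2 cannot.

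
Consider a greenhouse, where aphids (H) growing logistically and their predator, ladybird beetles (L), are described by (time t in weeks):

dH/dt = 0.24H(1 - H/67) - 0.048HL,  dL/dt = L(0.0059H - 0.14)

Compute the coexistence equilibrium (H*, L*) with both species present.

H* ≈ 23.7, L* ≈ 3.23

From dL/dt = 0 with L > 0: 0.0059H* = 0.14, so H* = 23.7.
Substitute into dH/dt = 0: 0.24(1 - 23.7/67) = 0.048L*.
The bracket is 0.646, giving L* = 0.155/0.048 = 3.23.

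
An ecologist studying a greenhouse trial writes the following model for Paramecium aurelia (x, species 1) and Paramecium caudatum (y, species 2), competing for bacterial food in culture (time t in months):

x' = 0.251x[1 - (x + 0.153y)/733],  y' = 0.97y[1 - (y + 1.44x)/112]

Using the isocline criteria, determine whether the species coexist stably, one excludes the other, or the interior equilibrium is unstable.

species 1 excludes species 2

Compare the nullcline intercepts: K1/α12 = 733/0.153 = 4790 > K2 = 112; K2/α21 = 112/1.44 = 77.8 < K1 = 733.
Since the inequalities point opposite ways, species 1 can invade but species 2 cannot.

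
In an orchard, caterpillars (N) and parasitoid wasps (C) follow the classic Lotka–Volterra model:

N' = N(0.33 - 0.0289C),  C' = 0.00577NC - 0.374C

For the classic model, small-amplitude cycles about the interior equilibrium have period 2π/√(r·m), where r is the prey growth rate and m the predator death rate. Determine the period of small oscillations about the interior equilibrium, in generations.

Here r = 0.33 and m = 0.374, so r·m = 0.123.
ω = √0.123 = 0.351 per generation, hence T = 2π/ω ≈ 17.9 generations.

T ≈ 17.9 generations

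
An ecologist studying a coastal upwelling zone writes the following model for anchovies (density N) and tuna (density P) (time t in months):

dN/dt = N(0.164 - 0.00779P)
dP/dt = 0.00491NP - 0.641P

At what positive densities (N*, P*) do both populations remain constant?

N* ≈ 131, P* ≈ 21.1

Set dP/dt = 0 with P > 0: 0.00491N - 0.641 = 0, so N* = 0.641/0.00491 = 131.
Set dN/dt = 0 with N > 0: 0.164 - 0.00779P = 0, so P* = 0.164/0.00779 = 21.1.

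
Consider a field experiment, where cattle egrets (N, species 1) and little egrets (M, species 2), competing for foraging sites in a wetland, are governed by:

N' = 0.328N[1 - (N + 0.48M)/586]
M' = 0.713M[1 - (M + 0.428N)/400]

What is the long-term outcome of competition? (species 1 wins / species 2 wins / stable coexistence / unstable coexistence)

Compare the nullcline intercepts: K1/α12 = 586/0.48 = 1220 > K2 = 400; K2/α21 = 400/0.428 = 935 > K1 = 586.
Since both inequalities hold, each species can invade when rare, so the interior equilibrium is stable.

stable coexistence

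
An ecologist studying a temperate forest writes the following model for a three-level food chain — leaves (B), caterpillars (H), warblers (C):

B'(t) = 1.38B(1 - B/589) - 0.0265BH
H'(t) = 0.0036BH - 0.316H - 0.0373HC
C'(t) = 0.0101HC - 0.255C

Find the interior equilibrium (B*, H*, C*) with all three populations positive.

B* ≈ 303, H* ≈ 25.2, C* ≈ 20.8

From dC/dt = 0: 0.0101H* = 0.255, so H* = 25.2.
From dB/dt = 0: 1.38(1 - B*/589) = 0.0265·25.2, giving B* = 589·(1 - 0.485) = 303.
From dH/dt = 0: 0.0036·303 - 0.316 = 0.0373C*, so C* = 0.776/0.0373 = 20.8.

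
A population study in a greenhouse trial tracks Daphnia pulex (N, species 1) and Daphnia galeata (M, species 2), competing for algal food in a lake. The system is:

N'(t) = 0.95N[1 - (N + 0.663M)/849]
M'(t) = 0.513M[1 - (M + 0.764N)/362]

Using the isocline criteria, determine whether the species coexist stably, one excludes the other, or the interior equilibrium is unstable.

species 1 excludes species 2

Compare the nullcline intercepts: K1/α12 = 849/0.663 = 1280 > K2 = 362; K2/α21 = 362/0.764 = 474 < K1 = 849.
Since the inequalities point opposite ways, species 1 can invade but species 2 cannot.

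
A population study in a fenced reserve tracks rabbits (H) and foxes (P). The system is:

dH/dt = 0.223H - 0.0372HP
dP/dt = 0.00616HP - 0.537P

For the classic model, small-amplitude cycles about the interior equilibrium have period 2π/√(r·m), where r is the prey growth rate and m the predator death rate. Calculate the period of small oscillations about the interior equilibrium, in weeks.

T ≈ 18.2 weeks

Here r = 0.223 and m = 0.537, so r·m = 0.12.
ω = √0.12 = 0.346 per week, hence T = 2π/ω ≈ 18.2 weeks.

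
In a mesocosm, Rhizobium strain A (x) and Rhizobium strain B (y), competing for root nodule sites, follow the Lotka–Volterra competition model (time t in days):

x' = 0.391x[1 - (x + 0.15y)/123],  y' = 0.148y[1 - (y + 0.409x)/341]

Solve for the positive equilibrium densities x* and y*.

x* ≈ 76.5, y* ≈ 310

Setting both brackets to zero gives the nullclines x + 0.15y = 123 and 0.409x + y = 341.
Substituting y = 341 - 0.409x into the first: x(1 - 0.15·0.409) = 123 - 0.15·341.
So x* = 71.8/0.939 = 76.5, and then y* = 341 - 0.409·76.5 = 310.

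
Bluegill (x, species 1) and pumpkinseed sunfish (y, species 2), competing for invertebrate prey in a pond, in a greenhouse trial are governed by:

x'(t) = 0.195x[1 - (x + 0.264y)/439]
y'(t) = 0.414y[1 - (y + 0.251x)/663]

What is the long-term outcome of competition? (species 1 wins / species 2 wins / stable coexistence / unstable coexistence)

stable coexistence

Compare the nullcline intercepts: K1/α12 = 439/0.264 = 1660 > K2 = 663; K2/α21 = 663/0.251 = 2640 > K1 = 439.
Since both inequalities hold, each species can invade when rare, so the interior equilibrium is stable.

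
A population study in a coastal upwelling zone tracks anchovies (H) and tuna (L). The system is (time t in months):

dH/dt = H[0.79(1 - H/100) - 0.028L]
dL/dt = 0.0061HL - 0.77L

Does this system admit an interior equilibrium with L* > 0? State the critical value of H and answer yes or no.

The predator equation gives dL/dt > 0 only when H > 0.77/0.0061 = 126.
Without the predator, H → K = 100. Since 100 < 126, the predator cannot invade.

Threshold H = 126; K < 126, so no, the predator goes extinct.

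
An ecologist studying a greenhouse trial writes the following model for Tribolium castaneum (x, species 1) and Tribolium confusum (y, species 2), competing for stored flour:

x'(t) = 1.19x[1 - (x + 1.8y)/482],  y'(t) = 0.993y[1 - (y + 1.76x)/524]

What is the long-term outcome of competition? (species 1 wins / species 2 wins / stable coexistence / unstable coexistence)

Compare the nullcline intercepts: K1/α12 = 482/1.8 = 268 < K2 = 524; K2/α21 = 524/1.76 = 298 < K1 = 482.
Since both are reversed, neither can invade when rare; the interior point is a saddle.

unstable coexistence (outcome depends on initial conditions)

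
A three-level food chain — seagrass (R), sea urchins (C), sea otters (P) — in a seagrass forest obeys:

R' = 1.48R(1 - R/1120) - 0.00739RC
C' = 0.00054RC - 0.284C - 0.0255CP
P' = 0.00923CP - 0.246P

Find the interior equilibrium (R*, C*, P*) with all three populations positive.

From dP/dt = 0: 0.00923C* = 0.246, so C* = 26.7.
From dR/dt = 0: 1.48(1 - R*/1120) = 0.00739·26.7, giving R* = 1120·(1 - 0.133) = 971.
From dC/dt = 0: 0.00054·971 - 0.284 = 0.0255P*, so P* = 0.24/0.0255 = 9.42.

R* ≈ 971, C* ≈ 26.7, P* ≈ 9.42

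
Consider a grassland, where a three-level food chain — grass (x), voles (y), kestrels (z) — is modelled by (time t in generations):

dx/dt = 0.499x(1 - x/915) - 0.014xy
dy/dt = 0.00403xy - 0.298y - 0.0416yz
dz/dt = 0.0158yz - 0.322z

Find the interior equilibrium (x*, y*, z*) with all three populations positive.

x* ≈ 392, y* ≈ 20.4, z* ≈ 30.8

From dz/dt = 0: 0.0158y* = 0.322, so y* = 20.4.
From dx/dt = 0: 0.499(1 - x*/915) = 0.014·20.4, giving x* = 915·(1 - 0.572) = 392.
From dy/dt = 0: 0.00403·392 - 0.298 = 0.0416z*, so z* = 1.28/0.0416 = 30.8.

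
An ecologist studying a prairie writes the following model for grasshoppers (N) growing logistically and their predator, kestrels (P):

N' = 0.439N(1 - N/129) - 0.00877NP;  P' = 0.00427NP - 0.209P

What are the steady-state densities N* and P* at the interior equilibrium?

From dP/dt = 0 with P > 0: 0.00427N* = 0.209, so N* = 48.9.
Substitute into dN/dt = 0: 0.439(1 - 48.9/129) = 0.00877P*.
The bracket is 0.621, giving P* = 0.272/0.00877 = 31.1.

N* ≈ 48.9, P* ≈ 31.1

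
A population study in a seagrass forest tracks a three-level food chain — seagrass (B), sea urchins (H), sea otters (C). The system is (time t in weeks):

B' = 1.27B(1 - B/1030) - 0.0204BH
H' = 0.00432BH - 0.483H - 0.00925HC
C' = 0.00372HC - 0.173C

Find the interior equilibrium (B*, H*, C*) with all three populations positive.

B* ≈ 261, H* ≈ 46.5, C* ≈ 69.5

From dC/dt = 0: 0.00372H* = 0.173, so H* = 46.5.
From dB/dt = 0: 1.27(1 - B*/1030) = 0.0204·46.5, giving B* = 1030·(1 - 0.747) = 261.
From dH/dt = 0: 0.00432·261 - 0.483 = 0.00925C*, so C* = 0.643/0.00925 = 69.5.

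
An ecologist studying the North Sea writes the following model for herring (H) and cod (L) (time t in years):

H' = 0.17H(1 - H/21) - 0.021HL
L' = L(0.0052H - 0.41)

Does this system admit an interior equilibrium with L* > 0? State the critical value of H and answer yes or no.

The predator equation gives dL/dt > 0 only when H > 0.41/0.0052 = 78.8.
Without the predator, H → K = 21. Since 21 < 78.8, the predator cannot invade.

Threshold H = 78.8; K < 78.8, so no, the predator goes extinct.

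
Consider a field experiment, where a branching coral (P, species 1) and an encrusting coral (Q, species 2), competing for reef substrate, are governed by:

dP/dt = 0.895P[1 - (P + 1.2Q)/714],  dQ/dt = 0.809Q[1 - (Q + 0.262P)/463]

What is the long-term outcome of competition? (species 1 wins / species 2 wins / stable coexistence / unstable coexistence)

Compare the nullcline intercepts: K1/α12 = 714/1.2 = 595 > K2 = 463; K2/α21 = 463/0.262 = 1770 > K1 = 714.
Since both inequalities hold, each species can invade when rare, so the interior equilibrium is stable.

stable coexistence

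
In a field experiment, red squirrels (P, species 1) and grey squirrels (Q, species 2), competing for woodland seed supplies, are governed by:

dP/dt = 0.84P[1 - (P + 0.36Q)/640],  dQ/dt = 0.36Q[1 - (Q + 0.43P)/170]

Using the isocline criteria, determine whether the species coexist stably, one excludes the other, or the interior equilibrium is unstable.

Compare the nullcline intercepts: K1/α12 = 640/0.36 = 1780 > K2 = 170; K2/α21 = 170/0.43 = 395 < K1 = 640.
Since the inequalities point opposite ways, species 1 can invade but species 2 cannot.

species 1 excludes species 2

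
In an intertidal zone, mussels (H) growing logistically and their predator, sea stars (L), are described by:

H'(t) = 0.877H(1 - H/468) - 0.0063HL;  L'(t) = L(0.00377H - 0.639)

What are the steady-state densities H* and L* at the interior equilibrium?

From dL/dt = 0 with L > 0: 0.00377H* = 0.639, so H* = 169.
Substitute into dH/dt = 0: 0.877(1 - 169/468) = 0.0063L*.
The bracket is 0.638, giving L* = 0.559/0.0063 = 88.8.

H* ≈ 169, L* ≈ 88.8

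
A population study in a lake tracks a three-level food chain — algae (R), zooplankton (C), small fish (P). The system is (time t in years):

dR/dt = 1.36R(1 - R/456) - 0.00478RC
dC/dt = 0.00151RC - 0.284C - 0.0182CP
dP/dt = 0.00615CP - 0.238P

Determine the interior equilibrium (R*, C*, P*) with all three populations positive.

R* ≈ 394, C* ≈ 38.7, P* ≈ 17.1

From dP/dt = 0: 0.00615C* = 0.238, so C* = 38.7.
From dR/dt = 0: 1.36(1 - R*/456) = 0.00478·38.7, giving R* = 456·(1 - 0.136) = 394.
From dC/dt = 0: 0.00151·394 - 0.284 = 0.0182P*, so P* = 0.311/0.0182 = 17.1.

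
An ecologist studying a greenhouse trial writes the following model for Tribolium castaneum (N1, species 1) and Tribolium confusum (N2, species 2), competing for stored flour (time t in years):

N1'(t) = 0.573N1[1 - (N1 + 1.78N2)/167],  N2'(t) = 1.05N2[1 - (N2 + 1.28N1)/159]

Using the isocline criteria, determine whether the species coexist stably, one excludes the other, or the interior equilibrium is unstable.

Compare the nullcline intercepts: K1/α12 = 167/1.78 = 93.8 < K2 = 159; K2/α21 = 159/1.28 = 124 < K1 = 167.
Since both are reversed, neither can invade when rare; the interior point is a saddle.

unstable coexistence (outcome depends on initial conditions)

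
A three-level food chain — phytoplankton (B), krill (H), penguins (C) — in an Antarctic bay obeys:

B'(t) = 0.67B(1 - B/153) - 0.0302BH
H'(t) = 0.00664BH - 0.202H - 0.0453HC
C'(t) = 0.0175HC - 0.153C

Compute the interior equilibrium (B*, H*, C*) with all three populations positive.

B* ≈ 92.7, H* ≈ 8.74, C* ≈ 9.13

From dC/dt = 0: 0.0175H* = 0.153, so H* = 8.74.
From dB/dt = 0: 0.67(1 - B*/153) = 0.0302·8.74, giving B* = 153·(1 - 0.394) = 92.7.
From dH/dt = 0: 0.00664·92.7 - 0.202 = 0.0453C*, so C* = 0.414/0.0453 = 9.13.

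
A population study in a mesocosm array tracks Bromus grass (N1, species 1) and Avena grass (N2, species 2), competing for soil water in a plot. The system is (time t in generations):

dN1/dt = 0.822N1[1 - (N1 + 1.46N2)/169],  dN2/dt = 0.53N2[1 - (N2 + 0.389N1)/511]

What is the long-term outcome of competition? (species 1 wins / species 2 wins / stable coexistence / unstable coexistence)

Compare the nullcline intercepts: K1/α12 = 169/1.46 = 116 < K2 = 511; K2/α21 = 511/0.389 = 1310 > K1 = 169.
Since the inequalities point opposite ways, species 2 can invade but species 1 cannot.

species 2 excludes species 1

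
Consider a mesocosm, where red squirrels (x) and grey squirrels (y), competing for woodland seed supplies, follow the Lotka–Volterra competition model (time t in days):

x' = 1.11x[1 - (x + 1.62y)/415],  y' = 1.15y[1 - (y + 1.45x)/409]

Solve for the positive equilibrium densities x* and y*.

Setting both brackets to zero gives the nullclines x + 1.62y = 415 and 1.45x + y = 409.
Substituting y = 409 - 1.45x into the first: x(1 - 1.62·1.45) = 415 - 1.62·409.
So x* = -248/-1.35 = 184, and then y* = 409 - 1.45·184 = 143.

x* ≈ 184, y* ≈ 143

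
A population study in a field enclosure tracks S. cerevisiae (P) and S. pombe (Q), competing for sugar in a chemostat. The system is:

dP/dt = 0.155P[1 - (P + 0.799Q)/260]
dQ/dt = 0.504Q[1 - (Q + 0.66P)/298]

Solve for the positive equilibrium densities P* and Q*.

P* ≈ 46.3, Q* ≈ 267

Setting both brackets to zero gives the nullclines P + 0.799Q = 260 and 0.66P + Q = 298.
Substituting Q = 298 - 0.66P into the first: P(1 - 0.799·0.66) = 260 - 0.799·298.
So P* = 21.9/0.473 = 46.3, and then Q* = 298 - 0.66·46.3 = 267.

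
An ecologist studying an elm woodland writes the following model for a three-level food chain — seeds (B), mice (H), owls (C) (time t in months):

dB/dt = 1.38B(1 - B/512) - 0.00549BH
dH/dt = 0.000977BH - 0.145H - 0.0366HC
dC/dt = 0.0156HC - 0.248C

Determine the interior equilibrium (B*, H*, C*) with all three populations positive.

B* ≈ 480, H* ≈ 15.9, C* ≈ 8.84

From dC/dt = 0: 0.0156H* = 0.248, so H* = 15.9.
From dB/dt = 0: 1.38(1 - B*/512) = 0.00549·15.9, giving B* = 512·(1 - 0.0632) = 480.
From dH/dt = 0: 0.000977·480 - 0.145 = 0.0366C*, so C* = 0.324/0.0366 = 8.84.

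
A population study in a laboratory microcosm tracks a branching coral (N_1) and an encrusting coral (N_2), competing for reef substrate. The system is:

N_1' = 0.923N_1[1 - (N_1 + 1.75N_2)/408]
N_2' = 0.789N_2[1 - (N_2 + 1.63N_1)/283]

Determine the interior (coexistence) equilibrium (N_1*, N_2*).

Setting both brackets to zero gives the nullclines N_1 + 1.75N_2 = 408 and 1.63N_1 + N_2 = 283.
Substituting N_2 = 283 - 1.63N_1 into the first: N_1(1 - 1.75·1.63) = 408 - 1.75·283.
So N_1* = -87.2/-1.85 = 47.1, and then N_2* = 283 - 1.63·47.1 = 206.

N_1* ≈ 47.1, N_2* ≈ 206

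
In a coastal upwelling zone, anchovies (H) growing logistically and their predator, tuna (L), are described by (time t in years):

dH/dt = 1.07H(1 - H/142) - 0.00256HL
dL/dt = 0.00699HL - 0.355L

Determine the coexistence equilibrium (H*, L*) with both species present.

H* ≈ 50.8, L* ≈ 268

From dL/dt = 0 with L > 0: 0.00699H* = 0.355, so H* = 50.8.
Substitute into dH/dt = 0: 1.07(1 - 50.8/142) = 0.00256L*.
The bracket is 0.642, giving L* = 0.687/0.00256 = 268.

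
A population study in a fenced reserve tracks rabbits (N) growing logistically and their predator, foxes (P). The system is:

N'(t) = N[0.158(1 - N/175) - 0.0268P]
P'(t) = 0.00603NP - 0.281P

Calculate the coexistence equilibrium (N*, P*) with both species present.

From dP/dt = 0 with P > 0: 0.00603N* = 0.281, so N* = 46.6.
Substitute into dN/dt = 0: 0.158(1 - 46.6/175) = 0.0268P*.
The bracket is 0.734, giving P* = 0.116/0.0268 = 4.33.

N* ≈ 46.6, P* ≈ 4.33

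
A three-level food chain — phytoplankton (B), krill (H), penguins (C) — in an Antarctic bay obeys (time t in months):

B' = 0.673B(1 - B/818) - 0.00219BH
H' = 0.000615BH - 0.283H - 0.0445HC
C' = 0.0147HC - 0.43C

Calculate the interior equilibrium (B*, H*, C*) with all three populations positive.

B* ≈ 740, H* ≈ 29.3, C* ≈ 3.87

From dC/dt = 0: 0.0147H* = 0.43, so H* = 29.3.
From dB/dt = 0: 0.673(1 - B*/818) = 0.00219·29.3, giving B* = 818·(1 - 0.0952) = 740.
From dH/dt = 0: 0.000615·740 - 0.283 = 0.0445C*, so C* = 0.172/0.0445 = 3.87.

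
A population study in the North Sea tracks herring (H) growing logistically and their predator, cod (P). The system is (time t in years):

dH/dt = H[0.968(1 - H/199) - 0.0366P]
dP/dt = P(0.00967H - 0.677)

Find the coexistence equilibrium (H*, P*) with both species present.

H* ≈ 70, P* ≈ 17.1

From dP/dt = 0 with P > 0: 0.00967H* = 0.677, so H* = 70.
Substitute into dH/dt = 0: 0.968(1 - 70/199) = 0.0366P*.
The bracket is 0.648, giving P* = 0.627/0.0366 = 17.1.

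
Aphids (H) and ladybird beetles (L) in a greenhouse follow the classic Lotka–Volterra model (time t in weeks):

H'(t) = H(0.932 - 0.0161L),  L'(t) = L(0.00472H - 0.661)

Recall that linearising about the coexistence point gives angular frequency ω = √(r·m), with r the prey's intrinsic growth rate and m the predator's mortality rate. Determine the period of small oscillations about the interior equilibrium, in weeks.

Here r = 0.932 and m = 0.661, so r·m = 0.616.
ω = √0.616 = 0.785 per week, hence T = 2π/ω ≈ 8.01 weeks.

T ≈ 8.01 weeks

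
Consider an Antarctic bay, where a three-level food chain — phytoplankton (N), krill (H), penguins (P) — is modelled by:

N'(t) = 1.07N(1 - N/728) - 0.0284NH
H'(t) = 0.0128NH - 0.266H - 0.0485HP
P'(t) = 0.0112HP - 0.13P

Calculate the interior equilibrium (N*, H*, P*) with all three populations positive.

N* ≈ 504, H* ≈ 11.6, P* ≈ 127

From dP/dt = 0: 0.0112H* = 0.13, so H* = 11.6.
From dN/dt = 0: 1.07(1 - N*/728) = 0.0284·11.6, giving N* = 728·(1 - 0.308) = 504.
From dH/dt = 0: 0.0128·504 - 0.266 = 0.0485P*, so P* = 6.18/0.0485 = 127.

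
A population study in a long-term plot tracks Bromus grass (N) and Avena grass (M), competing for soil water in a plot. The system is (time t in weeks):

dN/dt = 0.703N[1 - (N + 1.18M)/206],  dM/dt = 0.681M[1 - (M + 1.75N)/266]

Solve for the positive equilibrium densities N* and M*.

Setting both brackets to zero gives the nullclines N + 1.18M = 206 and 1.75N + M = 266.
Substituting M = 266 - 1.75N into the first: N(1 - 1.18·1.75) = 206 - 1.18·266.
So N* = -108/-1.06 = 101, and then M* = 266 - 1.75·101 = 88.7.

N* ≈ 101, M* ≈ 88.7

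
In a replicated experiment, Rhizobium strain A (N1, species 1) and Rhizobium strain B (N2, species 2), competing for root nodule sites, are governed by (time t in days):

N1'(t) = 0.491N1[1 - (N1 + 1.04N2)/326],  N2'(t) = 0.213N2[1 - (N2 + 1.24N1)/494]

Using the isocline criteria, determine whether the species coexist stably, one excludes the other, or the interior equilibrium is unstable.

Compare the nullcline intercepts: K1/α12 = 326/1.04 = 313 < K2 = 494; K2/α21 = 494/1.24 = 398 > K1 = 326.
Since the inequalities point opposite ways, species 2 can invade but species 1 cannot.

species 2 excludes species 1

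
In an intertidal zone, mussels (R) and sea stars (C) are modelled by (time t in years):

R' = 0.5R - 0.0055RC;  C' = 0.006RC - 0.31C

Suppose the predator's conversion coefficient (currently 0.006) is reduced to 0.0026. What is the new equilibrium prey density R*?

R* ≈ 119

At the interior fixed point, setting dC/dt = 0 with C > 0 fixes R* = (predator death rate)/(RC coefficient) — independent of the other coefficients.
With the change, R* = 0.31/0.0026 = 119; it rises from 51.7.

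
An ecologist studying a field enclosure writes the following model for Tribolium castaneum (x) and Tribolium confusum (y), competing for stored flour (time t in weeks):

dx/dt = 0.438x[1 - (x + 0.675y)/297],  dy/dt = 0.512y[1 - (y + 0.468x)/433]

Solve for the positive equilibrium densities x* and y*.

Setting both brackets to zero gives the nullclines x + 0.675y = 297 and 0.468x + y = 433.
Substituting y = 433 - 0.468x into the first: x(1 - 0.675·0.468) = 297 - 0.675·433.
So x* = 4.72/0.684 = 6.91, and then y* = 433 - 0.468·6.91 = 430.

x* ≈ 6.91, y* ≈ 430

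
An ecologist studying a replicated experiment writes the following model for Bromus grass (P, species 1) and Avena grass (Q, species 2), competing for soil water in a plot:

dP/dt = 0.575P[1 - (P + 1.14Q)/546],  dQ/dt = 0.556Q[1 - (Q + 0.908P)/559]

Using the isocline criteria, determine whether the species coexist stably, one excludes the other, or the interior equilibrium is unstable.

Compare the nullcline intercepts: K1/α12 = 546/1.14 = 479 < K2 = 559; K2/α21 = 559/0.908 = 616 > K1 = 546.
Since the inequalities point opposite ways, species 2 can invade but species 1 cannot.

species 2 excludes species 1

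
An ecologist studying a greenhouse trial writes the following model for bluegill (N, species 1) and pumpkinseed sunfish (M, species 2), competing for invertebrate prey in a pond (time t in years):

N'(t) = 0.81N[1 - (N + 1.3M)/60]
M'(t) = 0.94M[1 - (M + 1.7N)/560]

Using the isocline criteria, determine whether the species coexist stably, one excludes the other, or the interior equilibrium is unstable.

Compare the nullcline intercepts: K1/α12 = 60/1.3 = 46.2 < K2 = 560; K2/α21 = 560/1.7 = 329 > K1 = 60.
Since the inequalities point opposite ways, species 2 can invade but species 1 cannot.

species 2 excludes species 1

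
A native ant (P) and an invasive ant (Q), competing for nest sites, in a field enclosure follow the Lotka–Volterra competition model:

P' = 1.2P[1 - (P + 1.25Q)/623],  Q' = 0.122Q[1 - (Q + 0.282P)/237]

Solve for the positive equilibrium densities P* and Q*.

P* ≈ 505, Q* ≈ 94.7

Setting both brackets to zero gives the nullclines P + 1.25Q = 623 and 0.282P + Q = 237.
Substituting Q = 237 - 0.282P into the first: P(1 - 1.25·0.282) = 623 - 1.25·237.
So P* = 327/0.647 = 505, and then Q* = 237 - 0.282·505 = 94.7.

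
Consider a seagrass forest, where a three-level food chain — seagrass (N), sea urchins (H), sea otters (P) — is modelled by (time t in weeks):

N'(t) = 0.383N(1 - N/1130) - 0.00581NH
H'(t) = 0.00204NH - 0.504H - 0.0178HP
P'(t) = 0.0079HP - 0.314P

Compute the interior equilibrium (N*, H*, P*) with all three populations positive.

From dP/dt = 0: 0.0079H* = 0.314, so H* = 39.7.
From dN/dt = 0: 0.383(1 - N*/1130) = 0.00581·39.7, giving N* = 1130·(1 - 0.603) = 449.
From dH/dt = 0: 0.00204·449 - 0.504 = 0.0178P*, so P* = 0.411/0.0178 = 23.1.

N* ≈ 449, H* ≈ 39.7, P* ≈ 23.1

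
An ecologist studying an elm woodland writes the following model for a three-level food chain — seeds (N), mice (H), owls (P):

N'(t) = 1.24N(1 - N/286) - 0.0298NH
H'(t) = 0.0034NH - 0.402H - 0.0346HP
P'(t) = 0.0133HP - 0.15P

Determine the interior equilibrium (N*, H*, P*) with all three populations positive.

From dP/dt = 0: 0.0133H* = 0.15, so H* = 11.3.
From dN/dt = 0: 1.24(1 - N*/286) = 0.0298·11.3, giving N* = 286·(1 - 0.271) = 208.
From dH/dt = 0: 0.0034·208 - 0.402 = 0.0346P*, so P* = 0.307/0.0346 = 8.87.

N* ≈ 208, H* ≈ 11.3, P* ≈ 8.87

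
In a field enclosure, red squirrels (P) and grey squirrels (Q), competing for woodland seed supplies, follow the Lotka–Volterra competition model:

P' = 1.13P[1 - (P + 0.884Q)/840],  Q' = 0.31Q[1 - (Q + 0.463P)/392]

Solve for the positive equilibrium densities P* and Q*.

P* ≈ 835, Q* ≈ 5.21

Setting both brackets to zero gives the nullclines P + 0.884Q = 840 and 0.463P + Q = 392.
Substituting Q = 392 - 0.463P into the first: P(1 - 0.884·0.463) = 840 - 0.884·392.
So P* = 493/0.591 = 835, and then Q* = 392 - 0.463·835 = 5.21.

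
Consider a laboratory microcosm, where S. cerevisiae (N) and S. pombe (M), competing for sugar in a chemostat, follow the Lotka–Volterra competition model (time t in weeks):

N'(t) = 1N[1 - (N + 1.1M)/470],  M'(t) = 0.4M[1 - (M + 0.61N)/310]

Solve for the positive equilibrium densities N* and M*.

N* ≈ 392, M* ≈ 70.8

Setting both brackets to zero gives the nullclines N + 1.1M = 470 and 0.61N + M = 310.
Substituting M = 310 - 0.61N into the first: N(1 - 1.1·0.61) = 470 - 1.1·310.
So N* = 129/0.329 = 392, and then M* = 310 - 0.61·392 = 70.8.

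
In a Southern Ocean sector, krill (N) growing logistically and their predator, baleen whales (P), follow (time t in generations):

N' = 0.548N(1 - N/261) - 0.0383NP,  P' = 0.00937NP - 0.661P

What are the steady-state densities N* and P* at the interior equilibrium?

N* ≈ 70.5, P* ≈ 10.4

From dP/dt = 0 with P > 0: 0.00937N* = 0.661, so N* = 70.5.
Substitute into dN/dt = 0: 0.548(1 - 70.5/261) = 0.0383P*.
The bracket is 0.73, giving P* = 0.4/0.0383 = 10.4.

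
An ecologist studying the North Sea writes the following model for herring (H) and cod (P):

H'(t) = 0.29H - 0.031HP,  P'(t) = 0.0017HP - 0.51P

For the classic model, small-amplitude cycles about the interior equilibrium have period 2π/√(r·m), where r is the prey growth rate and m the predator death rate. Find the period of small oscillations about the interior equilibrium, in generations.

T ≈ 16.3 generations

Here r = 0.29 and m = 0.51, so r·m = 0.148.
ω = √0.148 = 0.385 per generation, hence T = 2π/ω ≈ 16.3 generations.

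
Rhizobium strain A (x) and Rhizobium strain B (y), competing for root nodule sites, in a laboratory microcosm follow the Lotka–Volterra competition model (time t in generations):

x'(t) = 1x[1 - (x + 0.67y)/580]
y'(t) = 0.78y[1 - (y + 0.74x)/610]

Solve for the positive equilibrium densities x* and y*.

Setting both brackets to zero gives the nullclines x + 0.67y = 580 and 0.74x + y = 610.
Substituting y = 610 - 0.74x into the first: x(1 - 0.67·0.74) = 580 - 0.67·610.
So x* = 171/0.504 = 340, and then y* = 610 - 0.74·340 = 359.

x* ≈ 340, y* ≈ 359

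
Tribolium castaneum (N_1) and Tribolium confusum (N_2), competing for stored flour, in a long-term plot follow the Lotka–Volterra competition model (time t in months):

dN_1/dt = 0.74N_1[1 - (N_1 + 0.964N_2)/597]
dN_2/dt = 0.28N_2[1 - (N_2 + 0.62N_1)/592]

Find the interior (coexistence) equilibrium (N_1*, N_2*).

Setting both brackets to zero gives the nullclines N_1 + 0.964N_2 = 597 and 0.62N_1 + N_2 = 592.
Substituting N_2 = 592 - 0.62N_1 into the first: N_1(1 - 0.964·0.62) = 597 - 0.964·592.
So N_1* = 26.3/0.402 = 65.4, and then N_2* = 592 - 0.62·65.4 = 551.

N_1* ≈ 65.4, N_2* ≈ 551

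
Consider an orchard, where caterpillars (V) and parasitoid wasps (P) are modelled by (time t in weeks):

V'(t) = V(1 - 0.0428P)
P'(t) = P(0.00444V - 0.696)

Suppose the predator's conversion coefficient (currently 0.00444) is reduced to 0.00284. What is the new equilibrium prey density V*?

V* ≈ 245

At the interior fixed point, setting dP/dt = 0 with P > 0 fixes V* = (predator death rate)/(VP coefficient) — independent of the other coefficients.
With the change, V* = 0.696/0.00284 = 245; it rises from 157.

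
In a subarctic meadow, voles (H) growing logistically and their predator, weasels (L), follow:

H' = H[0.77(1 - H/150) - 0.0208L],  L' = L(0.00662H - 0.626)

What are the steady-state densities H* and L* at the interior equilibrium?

H* ≈ 94.6, L* ≈ 13.7

From dL/dt = 0 with L > 0: 0.00662H* = 0.626, so H* = 94.6.
Substitute into dH/dt = 0: 0.77(1 - 94.6/150) = 0.0208L*.
The bracket is 0.37, giving L* = 0.285/0.0208 = 13.7.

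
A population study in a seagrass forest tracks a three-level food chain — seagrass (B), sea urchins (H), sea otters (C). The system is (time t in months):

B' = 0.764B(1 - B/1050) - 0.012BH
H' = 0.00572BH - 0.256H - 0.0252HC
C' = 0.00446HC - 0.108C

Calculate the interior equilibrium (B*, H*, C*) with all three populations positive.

From dC/dt = 0: 0.00446H* = 0.108, so H* = 24.2.
From dB/dt = 0: 0.764(1 - B*/1050) = 0.012·24.2, giving B* = 1050·(1 - 0.38) = 651.
From dH/dt = 0: 0.00572·651 - 0.256 = 0.0252C*, so C* = 3.47/0.0252 = 138.

B* ≈ 651, H* ≈ 24.2, C* ≈ 138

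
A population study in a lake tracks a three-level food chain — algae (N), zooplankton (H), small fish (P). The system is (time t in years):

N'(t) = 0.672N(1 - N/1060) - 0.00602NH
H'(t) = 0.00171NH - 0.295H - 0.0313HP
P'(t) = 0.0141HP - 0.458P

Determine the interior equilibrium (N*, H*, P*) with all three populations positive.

N* ≈ 752, H* ≈ 32.5, P* ≈ 31.6

From dP/dt = 0: 0.0141H* = 0.458, so H* = 32.5.
From dN/dt = 0: 0.672(1 - N*/1060) = 0.00602·32.5, giving N* = 1060·(1 - 0.291) = 752.
From dH/dt = 0: 0.00171·752 - 0.295 = 0.0313P*, so P* = 0.99/0.0313 = 31.6.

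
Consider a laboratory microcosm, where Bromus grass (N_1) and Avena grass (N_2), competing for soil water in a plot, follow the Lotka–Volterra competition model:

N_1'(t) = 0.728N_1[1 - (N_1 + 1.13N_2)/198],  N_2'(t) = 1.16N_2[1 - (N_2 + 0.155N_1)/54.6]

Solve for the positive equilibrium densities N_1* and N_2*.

N_1* ≈ 165, N_2* ≈ 29

Setting both brackets to zero gives the nullclines N_1 + 1.13N_2 = 198 and 0.155N_1 + N_2 = 54.6.
Substituting N_2 = 54.6 - 0.155N_1 into the first: N_1(1 - 1.13·0.155) = 198 - 1.13·54.6.
So N_1* = 136/0.825 = 165, and then N_2* = 54.6 - 0.155·165 = 29.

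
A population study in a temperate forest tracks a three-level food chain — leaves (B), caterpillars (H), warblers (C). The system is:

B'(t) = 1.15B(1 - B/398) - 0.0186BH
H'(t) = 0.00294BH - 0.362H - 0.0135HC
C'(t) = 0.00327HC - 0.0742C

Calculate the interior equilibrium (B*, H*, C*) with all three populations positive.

B* ≈ 252, H* ≈ 22.7, C* ≈ 28.1

From dC/dt = 0: 0.00327H* = 0.0742, so H* = 22.7.
From dB/dt = 0: 1.15(1 - B*/398) = 0.0186·22.7, giving B* = 398·(1 - 0.367) = 252.
From dH/dt = 0: 0.00294·252 - 0.362 = 0.0135C*, so C* = 0.379/0.0135 = 28.1.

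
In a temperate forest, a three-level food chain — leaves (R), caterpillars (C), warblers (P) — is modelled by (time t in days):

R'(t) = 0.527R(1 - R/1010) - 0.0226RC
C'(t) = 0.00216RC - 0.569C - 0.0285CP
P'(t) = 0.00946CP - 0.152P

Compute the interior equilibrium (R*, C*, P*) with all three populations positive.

From dP/dt = 0: 0.00946C* = 0.152, so C* = 16.1.
From dR/dt = 0: 0.527(1 - R*/1010) = 0.0226·16.1, giving R* = 1010·(1 - 0.689) = 314.
From dC/dt = 0: 0.00216·314 - 0.569 = 0.0285P*, so P* = 0.109/0.0285 = 3.84.

R* ≈ 314, C* ≈ 16.1, P* ≈ 3.84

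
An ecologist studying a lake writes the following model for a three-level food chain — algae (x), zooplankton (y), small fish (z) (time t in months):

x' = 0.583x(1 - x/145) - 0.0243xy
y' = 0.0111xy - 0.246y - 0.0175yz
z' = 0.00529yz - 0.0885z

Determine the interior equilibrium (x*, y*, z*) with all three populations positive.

x* ≈ 43.9, y* ≈ 16.7, z* ≈ 13.8

From dz/dt = 0: 0.00529y* = 0.0885, so y* = 16.7.
From dx/dt = 0: 0.583(1 - x*/145) = 0.0243·16.7, giving x* = 145·(1 - 0.697) = 43.9.
From dy/dt = 0: 0.0111·43.9 - 0.246 = 0.0175z*, so z* = 0.241/0.0175 = 13.8.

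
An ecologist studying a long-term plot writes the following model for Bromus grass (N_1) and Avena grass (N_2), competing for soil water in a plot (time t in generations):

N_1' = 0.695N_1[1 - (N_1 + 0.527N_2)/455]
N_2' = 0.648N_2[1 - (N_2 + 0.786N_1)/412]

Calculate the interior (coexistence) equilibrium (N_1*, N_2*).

Setting both brackets to zero gives the nullclines N_1 + 0.527N_2 = 455 and 0.786N_1 + N_2 = 412.
Substituting N_2 = 412 - 0.786N_1 into the first: N_1(1 - 0.527·0.786) = 455 - 0.527·412.
So N_1* = 238/0.586 = 406, and then N_2* = 412 - 0.786·406 = 92.8.

N_1* ≈ 406, N_2* ≈ 92.8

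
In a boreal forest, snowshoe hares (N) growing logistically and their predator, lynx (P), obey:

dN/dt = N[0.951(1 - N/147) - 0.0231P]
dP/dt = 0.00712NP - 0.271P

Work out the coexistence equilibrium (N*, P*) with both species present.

N* ≈ 38.1, P* ≈ 30.5

From dP/dt = 0 with P > 0: 0.00712N* = 0.271, so N* = 38.1.
Substitute into dN/dt = 0: 0.951(1 - 38.1/147) = 0.0231P*.
The bracket is 0.741, giving P* = 0.705/0.0231 = 30.5.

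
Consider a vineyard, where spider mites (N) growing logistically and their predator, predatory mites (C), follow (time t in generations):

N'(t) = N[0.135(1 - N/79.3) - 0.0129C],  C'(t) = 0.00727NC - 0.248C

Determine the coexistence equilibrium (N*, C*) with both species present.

From dC/dt = 0 with C > 0: 0.00727N* = 0.248, so N* = 34.1.
Substitute into dN/dt = 0: 0.135(1 - 34.1/79.3) = 0.0129C*.
The bracket is 0.57, giving C* = 0.0769/0.0129 = 5.96.

N* ≈ 34.1, C* ≈ 5.96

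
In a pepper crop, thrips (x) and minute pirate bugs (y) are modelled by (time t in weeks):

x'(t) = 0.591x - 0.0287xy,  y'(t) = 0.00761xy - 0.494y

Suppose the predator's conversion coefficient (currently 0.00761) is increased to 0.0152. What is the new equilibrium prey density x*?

At the interior fixed point, setting dy/dt = 0 with y > 0 fixes x* = (predator death rate)/(xy coefficient) — independent of the other coefficients.
With the change, x* = 0.494/0.0152 = 32.5; it falls from 64.9.

x* ≈ 32.5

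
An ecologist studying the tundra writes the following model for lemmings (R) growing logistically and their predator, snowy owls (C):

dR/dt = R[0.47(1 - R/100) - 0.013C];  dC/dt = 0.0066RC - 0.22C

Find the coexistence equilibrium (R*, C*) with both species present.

R* ≈ 33.3, C* ≈ 24.1

From dC/dt = 0 with C > 0: 0.0066R* = 0.22, so R* = 33.3.
Substitute into dR/dt = 0: 0.47(1 - 33.3/100) = 0.013C*.
The bracket is 0.667, giving C* = 0.313/0.013 = 24.1.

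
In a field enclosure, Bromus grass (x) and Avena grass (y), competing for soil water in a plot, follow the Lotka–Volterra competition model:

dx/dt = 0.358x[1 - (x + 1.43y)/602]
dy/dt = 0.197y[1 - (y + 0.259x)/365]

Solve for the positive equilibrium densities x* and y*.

Setting both brackets to zero gives the nullclines x + 1.43y = 602 and 0.259x + y = 365.
Substituting y = 365 - 0.259x into the first: x(1 - 1.43·0.259) = 602 - 1.43·365.
So x* = 80.1/0.63 = 127, and then y* = 365 - 0.259·127 = 332.

x* ≈ 127, y* ≈ 332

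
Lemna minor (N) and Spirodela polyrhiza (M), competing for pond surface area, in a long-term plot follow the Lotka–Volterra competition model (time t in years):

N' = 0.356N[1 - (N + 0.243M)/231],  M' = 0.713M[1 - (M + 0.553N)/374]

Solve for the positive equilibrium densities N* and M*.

Setting both brackets to zero gives the nullclines N + 0.243M = 231 and 0.553N + M = 374.
Substituting M = 374 - 0.553N into the first: N(1 - 0.243·0.553) = 231 - 0.243·374.
So N* = 140/0.866 = 162, and then M* = 374 - 0.553·162 = 284.

N* ≈ 162, M* ≈ 284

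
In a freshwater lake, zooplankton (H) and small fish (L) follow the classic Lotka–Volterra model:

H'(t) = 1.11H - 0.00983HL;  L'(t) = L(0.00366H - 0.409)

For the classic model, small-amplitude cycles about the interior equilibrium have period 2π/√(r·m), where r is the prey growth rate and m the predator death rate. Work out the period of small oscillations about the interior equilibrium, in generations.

Here r = 1.11 and m = 0.409, so r·m = 0.454.
ω = √0.454 = 0.674 per generation, hence T = 2π/ω ≈ 9.33 generations.

T ≈ 9.33 generations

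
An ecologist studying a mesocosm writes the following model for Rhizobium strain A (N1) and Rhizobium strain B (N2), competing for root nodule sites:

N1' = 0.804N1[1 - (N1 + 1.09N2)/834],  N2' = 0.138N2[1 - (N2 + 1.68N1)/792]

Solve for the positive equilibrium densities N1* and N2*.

N1* ≈ 35.2, N2* ≈ 733

Setting both brackets to zero gives the nullclines N1 + 1.09N2 = 834 and 1.68N1 + N2 = 792.
Substituting N2 = 792 - 1.68N1 into the first: N1(1 - 1.09·1.68) = 834 - 1.09·792.
So N1* = -29.3/-0.831 = 35.2, and then N2* = 792 - 1.68·35.2 = 733.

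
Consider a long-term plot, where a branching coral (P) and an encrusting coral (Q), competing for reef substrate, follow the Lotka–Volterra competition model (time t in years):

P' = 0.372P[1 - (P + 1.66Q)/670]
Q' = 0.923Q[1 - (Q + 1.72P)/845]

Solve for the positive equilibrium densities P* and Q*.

Setting both brackets to zero gives the nullclines P + 1.66Q = 670 and 1.72P + Q = 845.
Substituting Q = 845 - 1.72P into the first: P(1 - 1.66·1.72) = 670 - 1.66·845.
So P* = -733/-1.86 = 395, and then Q* = 845 - 1.72·395 = 166.

P* ≈ 395, Q* ≈ 166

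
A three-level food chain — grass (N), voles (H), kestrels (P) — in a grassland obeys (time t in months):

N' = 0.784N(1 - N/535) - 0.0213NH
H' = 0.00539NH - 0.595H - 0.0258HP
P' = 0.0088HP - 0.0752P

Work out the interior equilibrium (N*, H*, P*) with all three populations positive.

N* ≈ 411, H* ≈ 8.55, P* ≈ 62.8

From dP/dt = 0: 0.0088H* = 0.0752, so H* = 8.55.
From dN/dt = 0: 0.784(1 - N*/535) = 0.0213·8.55, giving N* = 535·(1 - 0.232) = 411.
From dH/dt = 0: 0.00539·411 - 0.595 = 0.0258P*, so P* = 1.62/0.0258 = 62.8.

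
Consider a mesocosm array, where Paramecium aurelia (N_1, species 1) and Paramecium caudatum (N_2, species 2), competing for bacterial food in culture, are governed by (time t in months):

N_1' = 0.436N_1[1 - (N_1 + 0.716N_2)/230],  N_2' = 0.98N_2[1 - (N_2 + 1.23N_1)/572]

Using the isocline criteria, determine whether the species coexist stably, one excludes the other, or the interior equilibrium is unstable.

species 2 excludes species 1

Compare the nullcline intercepts: K1/α12 = 230/0.716 = 321 < K2 = 572; K2/α21 = 572/1.23 = 465 > K1 = 230.
Since the inequalities point opposite ways, species 2 can invade but species 1 cannot.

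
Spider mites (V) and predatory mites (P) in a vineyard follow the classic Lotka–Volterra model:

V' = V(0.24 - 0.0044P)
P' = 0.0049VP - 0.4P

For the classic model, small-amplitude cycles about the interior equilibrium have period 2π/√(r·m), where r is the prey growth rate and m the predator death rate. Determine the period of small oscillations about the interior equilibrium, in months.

Here r = 0.24 and m = 0.4, so r·m = 0.096.
ω = √0.096 = 0.31 per month, hence T = 2π/ω ≈ 20.3 months.

T ≈ 20.3 months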